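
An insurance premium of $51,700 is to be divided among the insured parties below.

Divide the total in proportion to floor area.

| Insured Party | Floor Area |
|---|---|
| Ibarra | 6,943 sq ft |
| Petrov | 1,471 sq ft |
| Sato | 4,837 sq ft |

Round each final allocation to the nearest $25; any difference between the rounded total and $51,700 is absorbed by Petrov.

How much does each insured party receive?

Ibarra: $27,100; Petrov: $5,725; Sato: $18,875

Total floor area = 13,251.
Pro-rata amounts: Ibarra 6,943/13,251 × $51,700 = 27,088.76; Petrov 1,471/13,251 × $51,700 = 5,739.24; Sato 4,837/13,251 × $51,700 = 18,872.00.
At nearest $25: Ibarra $27,100; Petrov $5,750; Sato $18,875. Sum = $51,725.
Difference $51,700 − $51,725 = −$25 applied to Petrov: Petrov becomes $5,725.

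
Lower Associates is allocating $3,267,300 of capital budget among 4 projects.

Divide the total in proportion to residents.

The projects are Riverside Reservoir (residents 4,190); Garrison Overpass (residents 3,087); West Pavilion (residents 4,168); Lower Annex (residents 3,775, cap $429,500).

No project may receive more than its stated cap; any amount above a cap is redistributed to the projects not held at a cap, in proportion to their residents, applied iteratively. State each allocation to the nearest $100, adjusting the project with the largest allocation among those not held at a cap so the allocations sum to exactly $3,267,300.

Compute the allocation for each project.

Residents total: 15,220.
Proportional shares (ignoring caps): Riverside Reservoir 899,473.52; Garrison Overpass 662,690.87; West Pavilion 894,750.75; Lower Annex 810,384.86.
Capped: Lower Annex ($429,500); remaining pool $2,837,800 reallocated over remaining residents 11,445.
Redistributed shares: Riverside Reservoir 1,038,914.98 → $1,038,900; Garrison Overpass 765,424.95 → $765,400; West Pavilion 1,033,460.06 → $1,033,500.

Riverside Reservoir: $1,038,900; Garrison Overpass: $765,400; West Pavilion: $1,033,500; Lower Annex: $429,500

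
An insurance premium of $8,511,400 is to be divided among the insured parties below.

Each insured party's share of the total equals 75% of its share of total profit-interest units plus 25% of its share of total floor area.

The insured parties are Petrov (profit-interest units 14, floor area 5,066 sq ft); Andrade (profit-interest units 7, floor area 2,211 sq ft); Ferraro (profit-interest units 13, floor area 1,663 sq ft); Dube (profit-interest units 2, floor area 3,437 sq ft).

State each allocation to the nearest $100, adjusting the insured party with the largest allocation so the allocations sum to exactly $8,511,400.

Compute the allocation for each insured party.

Petrov: $3,353,400 | Andrade: $1,621,400 | Ferraro: $2,591,100 | Dube: $945,500

Profit-interest units total 36; floor area total 12,377.
Combined weights (75% profit-interest units + 25% floor area): Petrov 0.3940; Andrade 0.1905; Ferraro 0.3044; Dube 0.1111.
Unrounded shares: Petrov 3,353,436.81; Andrade 1,621,360.27; Ferraro 2,591,073.28; Dube 945,529.64.
At nearest $100: Petrov $3,353,400; Andrade $1,621,400; Ferraro $2,591,100; Dube $945,500. Sum = $8,511,400.
Rounded total matches; no reconciliation needed.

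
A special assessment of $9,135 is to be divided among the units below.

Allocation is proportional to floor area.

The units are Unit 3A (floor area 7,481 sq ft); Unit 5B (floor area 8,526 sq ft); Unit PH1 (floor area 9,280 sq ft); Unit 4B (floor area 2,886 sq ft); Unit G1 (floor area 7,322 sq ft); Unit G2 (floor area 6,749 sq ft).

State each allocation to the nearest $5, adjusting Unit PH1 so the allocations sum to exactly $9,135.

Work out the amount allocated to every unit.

Unit 3A: $1,620 · Unit 5B: $1,845 · Unit PH1: $2,000 · Unit 4B: $625 · Unit G1: $1,585 · Unit G2: $1,460

Total floor area = 42,244.
Proportional shares: Unit 3A 7,481/42,244 × $9,135 = 1,617.72; Unit 5B 8,526/42,244 × $9,135 = 1,843.69; Unit PH1 9,280/42,244 × $9,135 = 2,006.74; Unit 4B 2,886/42,244 × $9,135 = 624.08; Unit G1 7,322/42,244 × $9,135 = 1,583.34; Unit G2 6,749/42,244 × $9,135 = 1,459.43.
At nearest $5: Unit 3A $1,620; Unit 5B $1,845; Unit PH1 $2,005; Unit 4B $625; Unit G1 $1,585; Unit G2 $1,460. Sum = $9,140.
Difference $9,135 − $9,140 = −$5 applied to Unit PH1: Unit PH1 becomes $2,000.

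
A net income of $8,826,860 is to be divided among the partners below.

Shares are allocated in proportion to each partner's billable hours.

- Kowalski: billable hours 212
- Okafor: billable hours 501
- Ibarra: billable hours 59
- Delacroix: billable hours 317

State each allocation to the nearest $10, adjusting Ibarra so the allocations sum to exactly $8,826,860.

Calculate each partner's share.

Kowalski: $1,718,360 | Okafor: $4,060,840 | Ibarra: $478,230 | Delacroix: $2,569,430

Billable hours total: 1,089.
Raw shares: Kowalski 212/1,089 × $8,826,860 = 1,718,360.26; Okafor 501/1,089 × $8,826,860 = 4,060,841.93; Ibarra 59/1,089 × $8,826,860 = 478,222.90; Delacroix 317/1,089 × $8,826,860 = 2,569,434.91.
Rounded to nearest $10: Kowalski $1,718,360; Okafor $4,060,840; Ibarra $478,220; Delacroix $2,569,430. Sum = $8,826,850.
Difference $8,826,860 − $8,826,850 = +$10 applied to Ibarra: Ibarra becomes $478,230.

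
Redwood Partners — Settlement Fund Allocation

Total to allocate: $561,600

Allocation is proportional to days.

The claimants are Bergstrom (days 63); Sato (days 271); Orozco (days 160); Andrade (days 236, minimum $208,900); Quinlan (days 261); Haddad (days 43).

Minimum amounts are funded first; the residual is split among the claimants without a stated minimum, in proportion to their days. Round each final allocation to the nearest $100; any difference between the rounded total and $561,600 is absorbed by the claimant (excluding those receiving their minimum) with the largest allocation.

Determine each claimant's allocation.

Guaranteed amounts: Andrade $208,900. Remaining pool $352,700.
Remaining pool split over remaining days 798: Bergstrom 27,844.74 → $27,800; Sato 119,776.57 → $119,800; Orozco 70,716.79 → $70,700; Quinlan 115,356.77 → $115,400; Haddad 19,005.14 → $19,000.

Bergstrom: $27,800; Sato: $119,800; Orozco: $70,700; Andrade: $208,900; Quinlan: $115,400; Haddad: $19,000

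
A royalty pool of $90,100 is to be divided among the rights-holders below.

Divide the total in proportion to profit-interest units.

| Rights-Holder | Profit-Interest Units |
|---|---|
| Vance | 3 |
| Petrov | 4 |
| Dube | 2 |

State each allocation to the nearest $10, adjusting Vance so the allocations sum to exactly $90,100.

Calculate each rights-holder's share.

Total profit-interest units = 9.
Unrounded shares: Vance 3/9 × $90,100 = 30,033.33; Petrov 4/9 × $90,100 = 40,044.44; Dube 2/9 × $90,100 = 20,022.22.
At nearest $10: Vance $30,030; Petrov $40,040; Dube $20,020. Sum = $90,090.
Difference $90,100 − $90,090 = +$10 applied to Vance: Vance becomes $30,040.

Vance: $30,040 | Petrov: $40,040 | Dube: $20,020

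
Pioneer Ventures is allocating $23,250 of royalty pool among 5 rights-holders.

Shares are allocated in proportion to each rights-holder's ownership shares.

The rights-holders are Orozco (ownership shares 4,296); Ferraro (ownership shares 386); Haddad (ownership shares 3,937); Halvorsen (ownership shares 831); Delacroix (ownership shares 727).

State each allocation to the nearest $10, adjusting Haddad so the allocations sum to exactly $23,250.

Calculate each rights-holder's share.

Combined ownership shares = 10,177.
Raw shares: Orozco 4,296/10,177 × $23,250 = 9,814.48; Ferraro 386/10,177 × $23,250 = 881.84; Haddad 3,937/10,177 × $23,250 = 8,994.33; Halvorsen 831/10,177 × $23,250 = 1,898.47; Delacroix 727/10,177 × $23,250 = 1,660.88.
At nearest $10: Orozco $9,810; Ferraro $880; Haddad $8,990; Halvorsen $1,900; Delacroix $1,660. Sum = $23,240.
Difference $23,250 − $23,240 = +$10 applied to Haddad: Haddad becomes $9,000.

Orozco: $9,810 | Ferraro: $880 | Haddad: $9,000 | Halvorsen: $1,900 | Delacroix: $1,660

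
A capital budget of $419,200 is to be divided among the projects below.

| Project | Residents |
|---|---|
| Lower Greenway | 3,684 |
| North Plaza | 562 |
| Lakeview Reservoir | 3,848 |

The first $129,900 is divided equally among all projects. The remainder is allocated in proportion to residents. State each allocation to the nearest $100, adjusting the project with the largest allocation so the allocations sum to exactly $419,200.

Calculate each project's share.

Lower Greenway: $175,000 | North Plaza: $63,400 | Lakeview Reservoir: $180,800

First tranche $129,900 split equally: $43,300 each.
Remainder $289,300 by residents (total 8,094): Lower Greenway 131,675.46 → $131,700; North Plaza 20,087.30 → $20,100; Lakeview Reservoir 137,537.24 → $137,500.
Totals: Lower Greenway $43,300 + $131,700 = $175,000; North Plaza $43,300 + $20,100 = $63,400; Lakeview Reservoir $43,300 + $137,500 = $180,800.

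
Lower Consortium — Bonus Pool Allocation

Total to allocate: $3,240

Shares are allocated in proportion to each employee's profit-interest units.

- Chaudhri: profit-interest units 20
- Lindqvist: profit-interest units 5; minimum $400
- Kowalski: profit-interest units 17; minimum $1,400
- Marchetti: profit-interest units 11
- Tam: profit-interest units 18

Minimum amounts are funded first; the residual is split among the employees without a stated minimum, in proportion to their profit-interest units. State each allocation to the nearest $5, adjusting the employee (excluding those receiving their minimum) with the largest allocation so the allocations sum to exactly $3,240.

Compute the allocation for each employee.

Guaranteed amounts: Lindqvist $400; Kowalski $1,400. Remaining pool $1,440.
Remaining pool split over remaining profit-interest units 49: Chaudhri 587.76 → $590; Marchetti 323.27 → $325; Tam 528.98 → $530.
Rounding difference −$5 applied to Chaudhri → $585.

Chaudhri: $585 | Lindqvist: $400 | Kowalski: $1,400 | Marchetti: $325 | Tam: $530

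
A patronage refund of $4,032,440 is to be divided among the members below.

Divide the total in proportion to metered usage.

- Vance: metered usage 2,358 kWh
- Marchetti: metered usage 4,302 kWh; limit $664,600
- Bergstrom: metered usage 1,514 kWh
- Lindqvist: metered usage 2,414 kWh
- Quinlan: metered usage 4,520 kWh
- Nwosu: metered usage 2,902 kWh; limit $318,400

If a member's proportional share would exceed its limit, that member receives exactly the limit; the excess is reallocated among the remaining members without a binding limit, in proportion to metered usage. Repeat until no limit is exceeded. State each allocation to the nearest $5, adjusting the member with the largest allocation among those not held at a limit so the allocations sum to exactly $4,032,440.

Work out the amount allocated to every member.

Vance: $665,425 | Marchetti: $664,600 | Bergstrom: $427,250 | Lindqvist: $681,230 | Quinlan: $1,275,535 | Nwosu: $318,400

Combined metered usage = 18,010.
Pro-rata shares before constraints: Vance 527,956.33; Marchetti 963,218.04; Bergstrom 338,984.68; Lindqvist 540,494.73; Quinlan 1,012,028.25; Nwosu 649,757.96.
Capped: Marchetti ($664,600), Nwosu ($318,400); remaining pool $3,049,440 reallocated over remaining metered usage 10,806.
Remaining shares: Vance 665,424.72 → $665,425; Bergstrom 427,248.95 → $427,250; Lindqvist 681,227.85 → $681,230; Quinlan 1,275,538.48 → $1,275,540.
Rounding difference −$5 applied to Quinlan → $1,275,535.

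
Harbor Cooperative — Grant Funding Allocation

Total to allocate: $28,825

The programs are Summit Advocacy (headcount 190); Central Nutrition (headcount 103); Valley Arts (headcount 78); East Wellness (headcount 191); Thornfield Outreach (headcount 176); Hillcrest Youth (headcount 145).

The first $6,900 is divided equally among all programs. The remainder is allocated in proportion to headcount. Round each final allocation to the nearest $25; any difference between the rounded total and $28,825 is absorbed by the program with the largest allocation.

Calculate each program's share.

$6,900 shared equally gives $1,150 per program.
Remainder $21,925 by headcount (total 883): Summit Advocacy 4,717.72 → $4,725; Central Nutrition 2,557.50 → $2,550; Valley Arts 1,936.75 → $1,925; East Wellness 4,742.55 → $4,750; Thornfield Outreach 4,370.10 → $4,375; Hillcrest Youth 3,600.37 → $3,600.
Totals: Summit Advocacy $1,150 + $4,725 = $5,875; Central Nutrition $1,150 + $2,550 = $3,700; Valley Arts $1,150 + $1,925 = $3,075; East Wellness $1,150 + $4,750 = $5,900; Thornfield Outreach $1,150 + $4,375 = $5,525; Hillcrest Youth $1,150 + $3,600 = $4,750.

Summit Advocacy: $5,875 | Central Nutrition: $3,700 | Valley Arts: $3,075 | East Wellness: $5,900 | Thornfield Outreach: $5,525 | Hillcrest Youth: $4,750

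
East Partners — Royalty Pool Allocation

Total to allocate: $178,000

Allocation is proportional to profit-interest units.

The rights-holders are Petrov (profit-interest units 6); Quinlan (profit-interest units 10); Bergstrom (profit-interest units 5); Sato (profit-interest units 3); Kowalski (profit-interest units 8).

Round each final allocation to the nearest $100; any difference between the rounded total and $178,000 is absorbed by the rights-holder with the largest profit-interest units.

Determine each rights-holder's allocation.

Petrov: $33,400 · Quinlan: $55,600 · Bergstrom: $27,800 · Sato: $16,700 · Kowalski: $44,500

Combined profit-interest units = 6 + 10 + 5 + 3 + 8 = 32.
Raw shares: Petrov 33,375.00; Quinlan 55,625.00; Bergstrom 27,812.50; Sato 16,687.50; Kowalski 44,500.00.
After rounding ($100): Petrov $33,400; Quinlan $55,600; Bergstrom $27,800; Sato $16,700; Kowalski $44,500. Sum = $178,000.
Sum already equals the total — no adjustment.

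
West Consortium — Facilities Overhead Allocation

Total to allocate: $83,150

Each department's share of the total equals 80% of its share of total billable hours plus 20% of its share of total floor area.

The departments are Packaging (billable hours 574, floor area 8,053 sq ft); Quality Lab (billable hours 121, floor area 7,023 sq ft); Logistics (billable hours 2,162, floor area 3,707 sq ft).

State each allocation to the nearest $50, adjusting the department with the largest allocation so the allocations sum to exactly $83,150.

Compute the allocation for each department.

Totals — billable hours 2,857, floor area 18,783.
Blended shares (80% billable hours + 20% floor area): Packaging 0.2465; Quality Lab 0.1087; Logistics 0.6449.
Unrounded shares: Packaging 20,494.46; Quality Lab 9,035.25; Logistics 53,620.29.
Rounded to nearest $50: Packaging $20,500; Quality Lab $9,050; Logistics $53,600. Sum = $83,150.
Rounded total matches; no reconciliation needed.

Packaging: $20,500 · Quality Lab: $9,050 · Logistics: $53,600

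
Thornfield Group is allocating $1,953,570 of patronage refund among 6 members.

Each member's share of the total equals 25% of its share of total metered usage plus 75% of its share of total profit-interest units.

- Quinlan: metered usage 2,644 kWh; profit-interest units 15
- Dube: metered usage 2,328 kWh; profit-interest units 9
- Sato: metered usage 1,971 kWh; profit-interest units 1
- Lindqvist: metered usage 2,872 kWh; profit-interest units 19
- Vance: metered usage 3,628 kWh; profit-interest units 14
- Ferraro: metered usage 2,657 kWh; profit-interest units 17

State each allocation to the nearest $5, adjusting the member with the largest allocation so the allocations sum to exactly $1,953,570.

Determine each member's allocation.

Metered usage total 16,100; profit-interest units total 75.
Blended shares (25% metered usage + 75% profit-interest units): Quinlan 0.1911; Dube 0.1261; Sato 0.0406; Lindqvist 0.2346; Vance 0.1963; Ferraro 0.2113.
Proportional shares: Quinlan 373,241.08; Dube 246,441.04; Sato 79,325.86; Lindqvist 458,300.24; Vance 383,554.95; Ferraro 412,706.83.
At nearest $5: Quinlan $373,240; Dube $246,440; Sato $79,325; Lindqvist $458,300; Vance $383,555; Ferraro $412,705. Sum = $1,953,565.
Difference $1,953,570 − $1,953,565 = +$5 applied to largest allocation (Lindqvist): Lindqvist becomes $458,305.

Quinlan: $373,240; Dube: $246,440; Sato: $79,325; Lindqvist: $458,305; Vance: $383,555; Ferraro: $412,705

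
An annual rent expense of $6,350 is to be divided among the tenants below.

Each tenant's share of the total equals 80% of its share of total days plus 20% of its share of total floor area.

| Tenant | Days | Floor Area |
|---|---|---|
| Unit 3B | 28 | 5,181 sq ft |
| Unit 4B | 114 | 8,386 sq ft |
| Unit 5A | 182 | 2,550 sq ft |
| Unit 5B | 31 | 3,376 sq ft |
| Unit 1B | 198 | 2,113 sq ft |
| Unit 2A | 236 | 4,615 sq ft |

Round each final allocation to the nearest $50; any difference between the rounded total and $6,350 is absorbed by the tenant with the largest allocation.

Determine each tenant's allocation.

Unit 3B: $450 | Unit 4B: $1,150 | Unit 5A: $1,300 | Unit 5B: $350 | Unit 1B: $1,400 | Unit 2A: $1,700

Days total 789; floor area total 26,221.
Composite weights (80% days + 20% floor area): Unit 3B 0.0679; Unit 4B 0.1796; Unit 5A 0.2040; Unit 5B 0.0572; Unit 1B 0.2169; Unit 2A 0.2745.
Unrounded shares: Unit 3B 431.22; Unit 4B 1,140.16; Unit 5A 1,295.32; Unit 5B 363.11; Unit 1B 1,377.17; Unit 2A 1,743.02.
After rounding ($50): Unit 3B $450; Unit 4B $1,150; Unit 5A $1,300; Unit 5B $350; Unit 1B $1,400; Unit 2A $1,750. Sum = $6,400.
Difference $6,350 − $6,400 = −$50 applied to largest allocation (Unit 2A): Unit 2A becomes $1,700.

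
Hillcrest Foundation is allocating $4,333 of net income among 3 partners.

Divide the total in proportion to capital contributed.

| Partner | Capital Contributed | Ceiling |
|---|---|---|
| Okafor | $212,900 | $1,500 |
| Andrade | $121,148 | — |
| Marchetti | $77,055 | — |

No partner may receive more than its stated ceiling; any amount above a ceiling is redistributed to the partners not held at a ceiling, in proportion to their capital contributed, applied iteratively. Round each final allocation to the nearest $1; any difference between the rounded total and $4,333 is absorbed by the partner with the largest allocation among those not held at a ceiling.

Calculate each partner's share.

Okafor: $1,500 · Andrade: $1,732 · Marchetti: $1,101

Capital contributed total: 411,103.
Proportional shares (ignoring caps): Okafor 2,243.95; Andrade 1,276.89; Marchetti 812.15.
Cap binds for Okafor ($1,500); residual $2,833 reallocated over remaining capital contributed 198,203.
Redistributed shares: Andrade 1,731.62 → $1,732; Marchetti 1,101.38 → $1,101.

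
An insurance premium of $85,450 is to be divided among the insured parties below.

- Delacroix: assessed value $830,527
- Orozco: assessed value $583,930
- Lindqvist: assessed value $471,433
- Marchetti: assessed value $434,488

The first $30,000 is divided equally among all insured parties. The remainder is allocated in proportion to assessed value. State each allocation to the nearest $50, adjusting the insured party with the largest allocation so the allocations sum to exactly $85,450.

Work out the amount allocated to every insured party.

Delacroix: $27,350 | Orozco: $21,450 | Lindqvist: $18,750 | Marchetti: $17,900

$30,000 shared equally gives $7,500 per insured party.
Remainder $55,450 by assessed value (total 2,320,378): Delacroix 19,847.08 → $19,850; Orozco 13,954.16 → $13,950; Lindqvist 11,265.82 → $11,250; Marchetti 10,382.95 → $10,400.
Totals: Delacroix $7,500 + $19,850 = $27,350; Orozco $7,500 + $13,950 = $21,450; Lindqvist $7,500 + $11,250 = $18,750; Marchetti $7,500 + $10,400 = $17,900.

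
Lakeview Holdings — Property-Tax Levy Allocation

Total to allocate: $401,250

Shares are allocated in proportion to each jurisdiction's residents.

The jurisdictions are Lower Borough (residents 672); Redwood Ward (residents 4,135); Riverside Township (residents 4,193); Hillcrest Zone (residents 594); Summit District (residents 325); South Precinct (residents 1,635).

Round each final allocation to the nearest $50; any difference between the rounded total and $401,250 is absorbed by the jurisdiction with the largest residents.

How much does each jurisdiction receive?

Sum of residents: 672 + 4,135 + 4,193 + 594 + 325 + 1,635 = 11,554.
Raw shares: Lower Borough 23,337.37; Redwood Ward 143,601.24; Riverside Township 145,615.48; Hillcrest Zone 20,628.57; Summit District 11,286.68; South Precinct 56,780.66.
At nearest $50: Lower Borough $23,350; Redwood Ward $143,600; Riverside Township $145,600; Hillcrest Zone $20,650; Summit District $11,300; South Precinct $56,800. Sum = $401,300.
Difference $401,250 − $401,300 = −$50 applied to largest residents (Riverside Township): Riverside Township becomes $145,550.

Lower Borough: $23,350 | Redwood Ward: $143,600 | Riverside Township: $145,550 | Hillcrest Zone: $20,650 | Summit District: $11,300 | South Precinct: $56,800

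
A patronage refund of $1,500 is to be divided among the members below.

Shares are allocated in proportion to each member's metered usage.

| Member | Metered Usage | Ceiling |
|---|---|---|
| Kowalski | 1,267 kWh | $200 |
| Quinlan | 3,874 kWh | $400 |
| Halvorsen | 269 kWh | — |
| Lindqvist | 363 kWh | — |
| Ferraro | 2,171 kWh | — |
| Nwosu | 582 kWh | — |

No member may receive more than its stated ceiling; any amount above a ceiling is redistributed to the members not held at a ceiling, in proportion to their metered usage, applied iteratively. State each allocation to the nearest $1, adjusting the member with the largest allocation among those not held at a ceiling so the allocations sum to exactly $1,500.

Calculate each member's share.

Kowalski: $200 · Quinlan: $400 · Halvorsen: $72 · Lindqvist: $97 · Ferraro: $576 · Nwosu: $155

Combined metered usage = 8,526.
Unconstrained shares: Kowalski 222.91; Quinlan 681.56; Halvorsen 47.33; Lindqvist 63.86; Ferraro 381.95; Nwosu 102.39.
Cap binds for Kowalski ($200), Quinlan ($400); residual $900 reallocated over remaining metered usage 3,385.
Shares after redistribution: Halvorsen 71.52 → $72; Lindqvist 96.51 → $97; Ferraro 577.22 → $577; Nwosu 154.74 → $155.
Rounding difference −$1 applied to Ferraro → $576.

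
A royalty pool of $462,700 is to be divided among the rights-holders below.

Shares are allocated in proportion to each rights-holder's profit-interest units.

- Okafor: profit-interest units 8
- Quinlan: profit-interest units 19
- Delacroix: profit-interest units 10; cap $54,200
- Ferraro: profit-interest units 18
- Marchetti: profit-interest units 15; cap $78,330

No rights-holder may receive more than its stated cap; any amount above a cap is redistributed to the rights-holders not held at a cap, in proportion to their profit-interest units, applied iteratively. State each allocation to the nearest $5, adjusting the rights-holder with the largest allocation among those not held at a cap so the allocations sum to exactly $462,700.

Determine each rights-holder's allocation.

Profit-interest units total: 70.
Proportional shares (ignoring caps): Okafor 52,880.00; Quinlan 125,590.00; Delacroix 66,100.00; Ferraro 118,980.00; Marchetti 99,150.00.
Held at cap: Delacroix ($54,200), Marchetti ($78,330); remaining pool $330,170 reallocated over remaining profit-interest units 45.
Remaining shares: Okafor 58,696.89 → $58,695; Quinlan 139,405.11 → $139,405; Ferraro 132,068.00 → $132,070.

Okafor: $58,695 | Quinlan: $139,405 | Delacroix: $54,200 | Ferraro: $132,070 | Marchetti: $78,330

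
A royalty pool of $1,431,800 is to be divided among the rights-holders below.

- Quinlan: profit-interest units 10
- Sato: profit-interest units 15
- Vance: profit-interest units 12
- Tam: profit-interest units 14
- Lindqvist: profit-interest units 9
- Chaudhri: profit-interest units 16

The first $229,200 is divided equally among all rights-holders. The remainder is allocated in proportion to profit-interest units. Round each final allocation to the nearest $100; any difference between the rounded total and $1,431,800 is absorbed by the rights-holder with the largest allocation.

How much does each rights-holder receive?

Quinlan: $196,400; Sato: $275,600; Vance: $228,100; Tam: $259,700; Lindqvist: $180,600; Chaudhri: $291,400

$229,200 shared equally gives $38,200 per rights-holder.
Remainder $1,202,600 by profit-interest units (total 76): Quinlan 158,236.84 → $158,200; Sato 237,355.26 → $237,400; Vance 189,884.21 → $189,900; Tam 221,531.58 → $221,500; Lindqvist 142,413.16 → $142,400; Chaudhri 253,178.95 → $253,200.
Totals: Quinlan $38,200 + $158,200 = $196,400; Sato $38,200 + $237,400 = $275,600; Vance $38,200 + $189,900 = $228,100; Tam $38,200 + $221,500 = $259,700; Lindqvist $38,200 + $142,400 = $180,600; Chaudhri $38,200 + $253,200 = $291,400.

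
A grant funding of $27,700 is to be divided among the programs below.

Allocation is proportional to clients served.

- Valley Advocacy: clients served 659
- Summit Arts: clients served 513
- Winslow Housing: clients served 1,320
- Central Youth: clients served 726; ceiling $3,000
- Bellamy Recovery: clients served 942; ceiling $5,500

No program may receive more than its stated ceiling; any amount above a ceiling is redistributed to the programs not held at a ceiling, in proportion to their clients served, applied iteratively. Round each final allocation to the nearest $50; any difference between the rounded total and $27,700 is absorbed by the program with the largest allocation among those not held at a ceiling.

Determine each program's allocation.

Sum of clients served: 4,160.
Pro-rata shares before constraints: Valley Advocacy 4,388.05; Summit Arts 3,415.89; Winslow Housing 8,789.42; Central Youth 4,834.18; Bellamy Recovery 6,272.45.
Capped: Central Youth ($3,000), Bellamy Recovery ($5,500); remaining pool $19,200 reallocated over remaining clients served 2,492.
Shares after redistribution: Valley Advocacy 5,077.37 → $5,100; Summit Arts 3,952.49 → $3,950; Winslow Housing 10,170.14 → $10,150.

Valley Advocacy: $5,100 | Summit Arts: $3,950 | Winslow Housing: $10,150 | Central Youth: $3,000 | Bellamy Recovery: $5,500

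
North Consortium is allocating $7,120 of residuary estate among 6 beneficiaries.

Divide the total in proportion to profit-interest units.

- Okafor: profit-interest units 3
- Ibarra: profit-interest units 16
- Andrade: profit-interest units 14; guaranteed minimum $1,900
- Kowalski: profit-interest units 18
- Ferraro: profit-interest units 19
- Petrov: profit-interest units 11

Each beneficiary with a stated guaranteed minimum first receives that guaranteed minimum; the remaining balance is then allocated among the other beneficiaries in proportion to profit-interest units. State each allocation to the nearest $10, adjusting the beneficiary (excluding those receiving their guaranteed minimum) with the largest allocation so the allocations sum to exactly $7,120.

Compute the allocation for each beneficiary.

Okafor: $230 | Ibarra: $1,250 | Andrade: $1,900 | Kowalski: $1,400 | Ferraro: $1,480 | Petrov: $860

Minimums first: Andrade $1,900. Residual $5,220.
Residual split over remaining profit-interest units 67: Okafor 233.73 → $230; Ibarra 1,246.57 → $1,250; Kowalski 1,402.39 → $1,400; Ferraro 1,480.30 → $1,480; Petrov 857.01 → $860.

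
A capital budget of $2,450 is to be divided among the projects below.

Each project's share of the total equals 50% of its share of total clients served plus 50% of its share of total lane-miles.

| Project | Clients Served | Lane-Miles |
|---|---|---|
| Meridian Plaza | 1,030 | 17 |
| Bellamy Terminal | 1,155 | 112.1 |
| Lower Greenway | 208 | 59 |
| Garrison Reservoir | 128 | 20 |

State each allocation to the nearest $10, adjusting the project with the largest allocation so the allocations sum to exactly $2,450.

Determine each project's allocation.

Totals — clients served 2,521, lane-miles 208.1.
Combined weights (50% clients served + 50% lane-miles): Meridian Plaza 0.2451; Bellamy Terminal 0.4984; Lower Greenway 0.1830; Garrison Reservoir 0.0734.
Raw shares: Meridian Plaza 600.57; Bellamy Terminal 1,221.12; Lower Greenway 448.38; Garrison Reservoir 179.93.
After rounding ($10): Meridian Plaza $600; Bellamy Terminal $1,220; Lower Greenway $450; Garrison Reservoir $180. Sum = $2,450.
Rounded total matches; no reconciliation needed.

Meridian Plaza: $600 · Bellamy Terminal: $1,220 · Lower Greenway: $450 · Garrison Reservoir: $180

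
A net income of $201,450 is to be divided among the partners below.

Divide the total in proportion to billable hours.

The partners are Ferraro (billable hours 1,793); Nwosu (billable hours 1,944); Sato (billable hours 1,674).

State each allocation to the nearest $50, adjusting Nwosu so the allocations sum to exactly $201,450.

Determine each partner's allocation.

Ferraro: $66,750; Nwosu: $72,400; Sato: $62,300

Billable hours total: 5,411.
Pro-rata amounts: Ferraro 1,793/5,411 × $201,450 = 66,752.88; Nwosu 1,944/5,411 × $201,450 = 72,374.57; Sato 1,674/5,411 × $201,450 = 62,322.55.
After rounding ($50): Ferraro $66,750; Nwosu $72,350; Sato $62,300. Sum = $201,400.
Difference $201,450 − $201,400 = +$50 applied to Nwosu: Nwosu becomes $72,400.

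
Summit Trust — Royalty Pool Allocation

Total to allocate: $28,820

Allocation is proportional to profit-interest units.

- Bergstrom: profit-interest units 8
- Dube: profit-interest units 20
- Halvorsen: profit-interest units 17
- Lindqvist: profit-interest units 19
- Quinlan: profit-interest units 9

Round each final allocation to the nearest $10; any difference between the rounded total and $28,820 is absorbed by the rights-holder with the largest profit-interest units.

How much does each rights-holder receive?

Bergstrom: $3,160 · Dube: $7,900 · Halvorsen: $6,710 · Lindqvist: $7,500 · Quinlan: $3,550

Profit-interest units total: 8 + 20 + 17 + 19 + 9 = 73.
Raw shares: Bergstrom 3,158.36; Dube 7,895.89; Halvorsen 6,711.51; Lindqvist 7,501.10; Quinlan 3,553.15.
At nearest $10: Bergstrom $3,160; Dube $7,900; Halvorsen $6,710; Lindqvist $7,500; Quinlan $3,550. Sum = $28,820.
No rounding difference to absorb.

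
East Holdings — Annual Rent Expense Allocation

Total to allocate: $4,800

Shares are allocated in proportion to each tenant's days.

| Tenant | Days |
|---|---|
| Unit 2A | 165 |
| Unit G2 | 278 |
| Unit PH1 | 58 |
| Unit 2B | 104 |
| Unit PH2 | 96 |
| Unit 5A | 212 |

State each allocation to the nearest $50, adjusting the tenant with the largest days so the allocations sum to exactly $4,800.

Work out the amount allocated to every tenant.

Unit 2A: $850; Unit G2: $1,500; Unit PH1: $300; Unit 2B: $550; Unit PH2: $500; Unit 5A: $1,100

Sum of days: 913.
Unrounded shares: Unit 2A 165/913 × $4,800 = 867.47; Unit G2 278/913 × $4,800 = 1,461.56; Unit PH1 58/913 × $4,800 = 304.93; Unit 2B 104/913 × $4,800 = 546.77; Unit PH2 96/913 × $4,800 = 504.71; Unit 5A 212/913 × $4,800 = 1,114.57.
After rounding ($50): Unit 2A $850; Unit G2 $1,450; Unit PH1 $300; Unit 2B $550; Unit PH2 $500; Unit 5A $1,100. Sum = $4,750.
Difference $4,800 − $4,750 = +$50 applied to largest days (Unit G2): Unit G2 becomes $1,500.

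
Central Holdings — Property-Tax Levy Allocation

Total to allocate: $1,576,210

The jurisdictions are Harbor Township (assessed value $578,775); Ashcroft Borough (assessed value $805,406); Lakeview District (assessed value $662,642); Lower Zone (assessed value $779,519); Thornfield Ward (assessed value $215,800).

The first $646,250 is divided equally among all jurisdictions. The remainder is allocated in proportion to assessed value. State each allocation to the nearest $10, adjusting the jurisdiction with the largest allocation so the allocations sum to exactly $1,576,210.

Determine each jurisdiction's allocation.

Harbor Township: $306,180 | Ashcroft Borough: $375,460 | Lakeview District: $331,810 | Lower Zone: $367,540 | Thornfield Ward: $195,220

$646,250 shared equally gives $129,250 per jurisdiction.
Remainder $929,960 by assessed value (total 3,042,142): Harbor Township 176,927.18 → $176,930; Ashcroft Borough 246,206.58 → $246,210; Lakeview District 202,564.69 → $202,560; Lower Zone 238,293.11 → $238,290; Thornfield Ward 65,968.44 → $65,970.
Totals: Harbor Township $129,250 + $176,930 = $306,180; Ashcroft Borough $129,250 + $246,210 = $375,460; Lakeview District $129,250 + $202,560 = $331,810; Lower Zone $129,250 + $238,290 = $367,540; Thornfield Ward $129,250 + $65,970 = $195,220.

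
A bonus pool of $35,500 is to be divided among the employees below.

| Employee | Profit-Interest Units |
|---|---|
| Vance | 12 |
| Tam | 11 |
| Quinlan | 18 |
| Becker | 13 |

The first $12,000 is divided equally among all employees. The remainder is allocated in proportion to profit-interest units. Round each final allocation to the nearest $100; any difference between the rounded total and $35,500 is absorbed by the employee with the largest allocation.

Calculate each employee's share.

Equal tier: $12,000 ÷ 4 = $3,000 apiece.
Remainder $23,500 by profit-interest units (total 54): Vance 5,222.22 → $5,200; Tam 4,787.04 → $4,800; Quinlan 7,833.33 → $7,800; Becker 5,657.41 → $5,700.
Totals: Vance $3,000 + $5,200 = $8,200; Tam $3,000 + $4,800 = $7,800; Quinlan $3,000 + $7,800 = $10,800; Becker $3,000 + $5,700 = $8,700.

Vance: $8,200; Tam: $7,800; Quinlan: $10,800; Becker: $8,700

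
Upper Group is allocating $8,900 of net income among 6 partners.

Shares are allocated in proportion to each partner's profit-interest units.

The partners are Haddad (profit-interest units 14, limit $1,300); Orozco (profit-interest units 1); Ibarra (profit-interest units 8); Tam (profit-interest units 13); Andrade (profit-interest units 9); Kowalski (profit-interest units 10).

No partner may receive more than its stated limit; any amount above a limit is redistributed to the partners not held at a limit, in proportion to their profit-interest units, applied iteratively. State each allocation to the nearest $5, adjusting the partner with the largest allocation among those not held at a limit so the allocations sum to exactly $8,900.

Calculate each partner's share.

Haddad: $1,300 | Orozco: $185 | Ibarra: $1,485 | Tam: $2,405 | Andrade: $1,670 | Kowalski: $1,855

Sum of profit-interest units: 55.
Pro-rata shares before constraints: Haddad 2,265.45; Orozco 161.82; Ibarra 1,294.55; Tam 2,103.64; Andrade 1,456.36; Kowalski 1,618.18.
Capped: Haddad ($1,300); remaining pool $7,600 reallocated over remaining profit-interest units 41.
Shares after redistribution: Orozco 185.37 → $185; Ibarra 1,482.93 → $1,485; Tam 2,409.76 → $2,410; Andrade 1,668.29 → $1,670; Kowalski 1,853.66 → $1,855.
Rounding difference −$5 applied to Tam → $2,405.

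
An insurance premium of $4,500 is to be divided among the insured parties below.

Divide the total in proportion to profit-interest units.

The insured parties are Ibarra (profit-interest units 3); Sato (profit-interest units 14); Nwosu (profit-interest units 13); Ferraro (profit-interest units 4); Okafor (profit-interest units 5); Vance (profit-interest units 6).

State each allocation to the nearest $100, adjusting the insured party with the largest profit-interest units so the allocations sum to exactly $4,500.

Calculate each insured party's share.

Sum of profit-interest units: 3 + 14 + 13 + 4 + 5 + 6 = 45.
Unrounded shares: Ibarra 300.00; Sato 1,400.00; Nwosu 1,300.00; Ferraro 400.00; Okafor 500.00; Vance 600.00.
Rounded to nearest $100: Ibarra $300; Sato $1,400; Nwosu $1,300; Ferraro $400; Okafor $500; Vance $600. Sum = $4,500.
Rounded total matches; no reconciliation needed.

Ibarra: $300; Sato: $1,400; Nwosu: $1,300; Ferraro: $400; Okafor: $500; Vance: $600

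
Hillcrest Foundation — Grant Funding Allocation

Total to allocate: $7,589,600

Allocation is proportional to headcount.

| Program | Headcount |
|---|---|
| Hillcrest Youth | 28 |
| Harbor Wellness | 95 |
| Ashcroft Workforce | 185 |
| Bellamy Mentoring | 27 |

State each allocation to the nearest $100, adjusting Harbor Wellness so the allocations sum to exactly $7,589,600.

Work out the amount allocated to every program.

Hillcrest Youth: $634,400 | Harbor Wellness: $2,152,200 | Ashcroft Workforce: $4,191,300 | Bellamy Mentoring: $611,700

Headcount total: 335.
Raw shares: Hillcrest Youth 28/335 × $7,589,600 = 634,354.63; Harbor Wellness 95/335 × $7,589,600 = 2,152,274.63; Ashcroft Workforce 185/335 × $7,589,600 = 4,191,271.64; Bellamy Mentoring 27/335 × $7,589,600 = 611,699.10.
Rounded to nearest $100: Hillcrest Youth $634,400; Harbor Wellness $2,152,300; Ashcroft Workforce $4,191,300; Bellamy Mentoring $611,700. Sum = $7,589,700.
Difference $7,589,600 − $7,589,700 = −$100 applied to Harbor Wellness: Harbor Wellness becomes $2,152,200.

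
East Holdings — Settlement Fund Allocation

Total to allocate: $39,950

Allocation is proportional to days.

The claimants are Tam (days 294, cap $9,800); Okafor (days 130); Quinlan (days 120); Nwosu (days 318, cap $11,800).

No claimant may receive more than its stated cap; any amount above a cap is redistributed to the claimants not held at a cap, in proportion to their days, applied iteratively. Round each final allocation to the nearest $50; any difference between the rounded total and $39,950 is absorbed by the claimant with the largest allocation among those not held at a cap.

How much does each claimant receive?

Combined days = 862.
Proportional shares (ignoring caps): Tam 13,625.64; Okafor 6,024.94; Quinlan 5,561.48; Nwosu 14,737.94.
Cap binds for Tam ($9,800), Nwosu ($11,800); residual $18,350 reallocated over remaining days 250.
Redistributed shares: Okafor 9,542.00 → $9,550; Quinlan 8,808.00 → $8,800.

Tam: $9,800 · Okafor: $9,550 · Quinlan: $8,800 · Nwosu: $11,800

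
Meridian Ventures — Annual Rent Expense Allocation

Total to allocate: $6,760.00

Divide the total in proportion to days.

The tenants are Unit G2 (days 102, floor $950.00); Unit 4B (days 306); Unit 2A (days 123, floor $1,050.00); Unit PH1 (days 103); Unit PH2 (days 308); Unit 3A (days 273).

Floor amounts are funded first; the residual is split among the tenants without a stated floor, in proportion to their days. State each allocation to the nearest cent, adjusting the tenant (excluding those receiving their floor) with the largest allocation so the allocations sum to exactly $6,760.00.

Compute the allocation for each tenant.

Guaranteed amounts: Unit G2 $950.00; Unit 2A $1,050.00. Residual $4,760.00.
Residual split over remaining days 990: Unit 4B 1,471.2727 → $1,471.27; Unit PH1 495.2323 → $495.23; Unit PH2 1,480.8889 → $1,480.89; Unit 3A 1,312.6061 → $1,312.61.

Unit G2: $950.00 | Unit 4B: $1,471.27 | Unit 2A: $1,050.00 | Unit PH1: $495.23 | Unit PH2: $1,480.89 | Unit 3A: $1,312.61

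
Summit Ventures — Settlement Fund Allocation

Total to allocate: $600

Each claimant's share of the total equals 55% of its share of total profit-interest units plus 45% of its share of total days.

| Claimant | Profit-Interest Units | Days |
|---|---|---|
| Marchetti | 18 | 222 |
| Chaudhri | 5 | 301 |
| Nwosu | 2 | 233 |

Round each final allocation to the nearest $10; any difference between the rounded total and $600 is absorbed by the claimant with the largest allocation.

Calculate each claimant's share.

Totals — profit-interest units 25, days 756.
Combined weights (55% profit-interest units + 45% days): Marchetti 0.5281; Chaudhri 0.2892; Nwosu 0.1827.
Unrounded shares: Marchetti 316.89; Chaudhri 173.50; Nwosu 109.61.
Rounded to nearest $10: Marchetti $320; Chaudhri $170; Nwosu $110. Sum = $600.
No rounding difference to absorb.

Marchetti: $320 · Chaudhri: $170 · Nwosu: $110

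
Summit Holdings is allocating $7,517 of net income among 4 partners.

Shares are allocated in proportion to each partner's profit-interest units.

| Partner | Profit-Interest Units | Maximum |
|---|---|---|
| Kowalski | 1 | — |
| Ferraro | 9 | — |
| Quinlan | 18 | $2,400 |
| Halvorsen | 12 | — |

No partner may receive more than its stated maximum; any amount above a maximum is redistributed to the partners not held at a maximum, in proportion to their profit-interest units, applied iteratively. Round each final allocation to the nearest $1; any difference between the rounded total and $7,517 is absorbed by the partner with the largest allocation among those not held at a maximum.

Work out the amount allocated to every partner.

Kowalski: $233 · Ferraro: $2,093 · Quinlan: $2,400 · Halvorsen: $2,791

Profit-interest units total: 40.
Pro-rata shares before constraints: Kowalski 187.93; Ferraro 1,691.33; Quinlan 3,382.65; Halvorsen 2,255.10.
Cap binds for Quinlan ($2,400); remaining pool $5,117 reallocated over remaining profit-interest units 22.
Shares after redistribution: Kowalski 232.59 → $233; Ferraro 2,093.32 → $2,093; Halvorsen 2,791.09 → $2,791.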